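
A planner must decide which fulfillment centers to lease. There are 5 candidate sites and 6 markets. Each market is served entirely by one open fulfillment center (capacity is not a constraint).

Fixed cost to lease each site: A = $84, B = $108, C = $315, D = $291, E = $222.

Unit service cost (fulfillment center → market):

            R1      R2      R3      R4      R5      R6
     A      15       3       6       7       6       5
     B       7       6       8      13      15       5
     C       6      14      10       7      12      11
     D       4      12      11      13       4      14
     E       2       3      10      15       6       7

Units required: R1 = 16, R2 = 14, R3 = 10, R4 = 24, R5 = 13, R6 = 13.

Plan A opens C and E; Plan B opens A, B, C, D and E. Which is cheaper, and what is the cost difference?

Plan A is cheaper by 391.

Plan A: {C, E}: R1→E 2·16=32, R2→E 3·14=42, R3→C 10·10=100, R4→C 7·24=168, R5→E 6·13=78, R6→E 7·13=91. Service 511; fixed 537; total 1048.
Plan B: {A, B, C, D, E}: R1→E 2·16=32, R2→A 3·14=42, R3→A 6·10=60, R4→A 7·24=168, R5→D 4·13=52, R6→A 5·13=65. Service 419; fixed 1020; total 1439.
Difference: |1048 − 1439| = 391.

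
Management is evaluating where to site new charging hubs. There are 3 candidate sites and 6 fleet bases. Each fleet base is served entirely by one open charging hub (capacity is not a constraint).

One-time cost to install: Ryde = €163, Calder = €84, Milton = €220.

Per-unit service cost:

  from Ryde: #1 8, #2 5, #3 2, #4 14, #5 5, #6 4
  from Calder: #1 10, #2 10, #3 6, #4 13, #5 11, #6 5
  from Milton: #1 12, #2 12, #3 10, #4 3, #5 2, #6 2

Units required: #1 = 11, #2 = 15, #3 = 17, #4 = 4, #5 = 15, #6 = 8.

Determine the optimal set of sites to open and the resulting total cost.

Open Ryde only; minimum total cost 523.

For any fixed open set, each fleet base goes to its cheapest open site; total = fixed + service.
{Ryde}: #1→Ryde 8·11=88, #2→Ryde 5·15=75, #3→Ryde 2·17=34, #4→Ryde 14·4=56, #5→Ryde 5·15=75, #6→Ryde 4·8=32. Service 360; fixed 163; total 523.
{Ryde, Calder}: service 356 + fixed 247 = 603
{Ryde, Milton}: #1→Ryde 8·11=88, #2→Ryde 5·15=75, #3→Ryde 2·17=34, #4→Milton 3·4=12, #5→Milton 2·15=30, #6→Milton 2·8=16. Service 255; fixed 383; total 638.
{Ryde, Calder, Milton}: service 255 + fixed 467 = 722
(All 7 nonempty subsets were checked; Ryde only is lowest.)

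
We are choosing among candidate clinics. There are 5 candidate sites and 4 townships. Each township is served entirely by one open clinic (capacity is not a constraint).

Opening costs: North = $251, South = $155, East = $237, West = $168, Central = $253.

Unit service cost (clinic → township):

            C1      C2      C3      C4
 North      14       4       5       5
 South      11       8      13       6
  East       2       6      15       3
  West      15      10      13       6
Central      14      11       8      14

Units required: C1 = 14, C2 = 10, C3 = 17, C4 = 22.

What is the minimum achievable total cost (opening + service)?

Minimum total cost: 646

For any fixed open set, each township goes to its cheapest open site; total = fixed + service.
{East}: C1→East 2·14=28, C2→East 6·10=60, C3→East 15·17=255, C4→East 3·22=66. Service 409; fixed 237; total 646.
{North}: C1→North 14·14=196, C2→North 4·10=40, C3→North 5·17=85, C4→North 5·22=110. Service 431; fixed 251; total 682.
{North, East}: C1→East 2·14=28, C2→North 4·10=40, C3→North 5·17=85, C4→East 3·22=66. Service 219; fixed 488; total 707.
{North, South, East, West, Central}: C1→East 2·14=28, C2→North 4·10=40, C3→North 5·17=85, C4→East 3·22=66. Service 219; fixed 1064; total 1283.
No other subset beats 646.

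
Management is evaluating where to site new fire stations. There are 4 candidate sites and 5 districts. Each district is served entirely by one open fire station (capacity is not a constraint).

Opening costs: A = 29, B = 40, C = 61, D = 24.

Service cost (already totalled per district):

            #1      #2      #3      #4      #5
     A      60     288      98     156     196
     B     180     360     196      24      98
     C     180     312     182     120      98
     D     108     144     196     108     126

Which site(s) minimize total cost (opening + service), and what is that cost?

Open A, B and D; minimum total cost 517.

For any fixed open set, each district goes to its cheapest open site; total = fixed + service.
{A, B, D}: #1→A 60, #2→D 144, #3→A 98, #4→B 24, #5→B 98. Service 424; fixed 93; total 517.
{A, B, C, D}: service 424 + fixed 154 = 578
{A, D}: service 536 + fixed 53 = 589
{D}: service 682 + fixed 24 = 706
No other subset beats 517.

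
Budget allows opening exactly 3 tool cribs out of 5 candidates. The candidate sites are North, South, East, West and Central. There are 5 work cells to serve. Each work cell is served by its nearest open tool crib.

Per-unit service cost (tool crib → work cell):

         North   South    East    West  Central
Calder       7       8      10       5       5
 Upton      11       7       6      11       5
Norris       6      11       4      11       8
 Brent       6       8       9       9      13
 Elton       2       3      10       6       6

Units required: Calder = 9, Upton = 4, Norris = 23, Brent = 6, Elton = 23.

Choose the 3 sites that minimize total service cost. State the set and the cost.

With exactly 3 open, each work cell uses its cheapest among the chosen.
{North, East, Central}: Calder→Central 5·9=45, Upton→Central 5·4=20, Norris→East 4·23=92, Brent→North 6·6=36, Elton→North 2·23=46. Service cost 239.
{North, East, West}: service cost 243
{North, South, East}: service cost 261
Among all 10 size-3 choices, {North, East, Central} is lowest.

Choose North, East and Central; total service cost 239.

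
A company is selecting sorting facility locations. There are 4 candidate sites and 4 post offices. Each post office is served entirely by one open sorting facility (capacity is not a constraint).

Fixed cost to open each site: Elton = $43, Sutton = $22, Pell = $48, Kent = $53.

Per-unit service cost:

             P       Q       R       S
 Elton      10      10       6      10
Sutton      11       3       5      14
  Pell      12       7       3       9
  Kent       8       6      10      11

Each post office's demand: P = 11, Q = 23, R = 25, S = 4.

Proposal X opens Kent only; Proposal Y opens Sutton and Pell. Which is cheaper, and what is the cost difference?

Proposal X: {Kent}: P→Kent 8·11=88, Q→Kent 6·23=138, R→Kent 10·25=250, S→Kent 11·4=44. Service 520; fixed 53; total 573.
Proposal Y: {Sutton, Pell}: P→Sutton 11·11=121, Q→Sutton 3·23=69, R→Pell 3·25=75, S→Pell 9·4=36. Service 301; fixed 70; total 371.
Difference: |573 − 371| = 202.

Proposal Y is cheaper by 202.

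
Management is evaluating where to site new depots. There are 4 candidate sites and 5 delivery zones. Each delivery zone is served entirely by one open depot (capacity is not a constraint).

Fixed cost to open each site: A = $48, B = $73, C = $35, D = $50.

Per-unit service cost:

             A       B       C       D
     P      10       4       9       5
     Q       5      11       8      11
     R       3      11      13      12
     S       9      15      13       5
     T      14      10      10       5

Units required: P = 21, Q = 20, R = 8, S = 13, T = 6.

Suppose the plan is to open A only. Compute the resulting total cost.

Each delivery zone is assigned to its cheapest site among the open ones.
{A}: P→A 10·21=210, Q→A 5·20=100, R→A 3·8=24, S→A 9·13=117, T→A 14·6=84. Service 535; fixed 48; total 583.

Total cost: 583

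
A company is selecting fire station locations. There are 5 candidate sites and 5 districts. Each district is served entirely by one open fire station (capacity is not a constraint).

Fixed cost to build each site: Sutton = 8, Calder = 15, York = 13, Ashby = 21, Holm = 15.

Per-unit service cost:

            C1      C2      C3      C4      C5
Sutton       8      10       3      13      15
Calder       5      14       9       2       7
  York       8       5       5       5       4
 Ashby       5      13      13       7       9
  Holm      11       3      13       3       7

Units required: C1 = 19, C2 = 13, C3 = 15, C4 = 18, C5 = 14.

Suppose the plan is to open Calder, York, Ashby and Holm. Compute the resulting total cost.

Total cost: 365

Each district is assigned to its cheapest site among the open ones.
{Calder, York, Ashby, Holm}: C1→Calder 5·19=95, C2→Holm 3·13=39, C3→York 5·15=75, C4→Calder 2·18=36, C5→York 4·14=56. Service 301; fixed 64; total 365.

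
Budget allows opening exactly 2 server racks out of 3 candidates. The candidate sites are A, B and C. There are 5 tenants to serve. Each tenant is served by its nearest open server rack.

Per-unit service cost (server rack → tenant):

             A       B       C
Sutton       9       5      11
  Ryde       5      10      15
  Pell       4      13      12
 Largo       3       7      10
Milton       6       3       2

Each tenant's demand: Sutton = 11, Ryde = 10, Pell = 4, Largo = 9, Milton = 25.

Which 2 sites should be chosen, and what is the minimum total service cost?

With exactly 2 open, each tenant uses its cheapest among the chosen.
{A, B}: Sutton→B 5·11=55, Ryde→A 5·10=50, Pell→A 4·4=16, Largo→A 3·9=27, Milton→B 3·25=75. Service cost 223.
{A, C}: service cost 242
{B, C}: service cost 316
Among all 3 size-2 choices, {A, B} is lowest.

Choose A and B; total service cost 223.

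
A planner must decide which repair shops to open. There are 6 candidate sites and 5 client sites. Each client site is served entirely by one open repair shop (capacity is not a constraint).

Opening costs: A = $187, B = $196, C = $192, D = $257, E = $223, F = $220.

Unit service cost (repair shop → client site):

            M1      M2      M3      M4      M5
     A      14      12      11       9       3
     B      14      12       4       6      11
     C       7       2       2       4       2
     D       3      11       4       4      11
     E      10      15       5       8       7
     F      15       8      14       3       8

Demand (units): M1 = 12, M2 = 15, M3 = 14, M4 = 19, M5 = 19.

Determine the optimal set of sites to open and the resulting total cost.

Open C only; minimum total cost 448.

For any fixed open set, each client site goes to its cheapest open site; total = fixed + service.
{C}: M1→C 7·12=84, M2→C 2·15=30, M3→C 2·14=28, M4→C 4·19=76, M5→C 2·19=38. Service 256; fixed 192; total 448.
{A, C}: service 256 + fixed 379 = 635
{B, C}: M1→C 7·12=84, M2→C 2·15=30, M3→C 2·14=28, M4→C 4·19=76, M5→C 2·19=38. Service 256; fixed 388; total 644.
{A, B, C, D, E, F}: service 189 + fixed 1275 = 1464
No other subset beats 448.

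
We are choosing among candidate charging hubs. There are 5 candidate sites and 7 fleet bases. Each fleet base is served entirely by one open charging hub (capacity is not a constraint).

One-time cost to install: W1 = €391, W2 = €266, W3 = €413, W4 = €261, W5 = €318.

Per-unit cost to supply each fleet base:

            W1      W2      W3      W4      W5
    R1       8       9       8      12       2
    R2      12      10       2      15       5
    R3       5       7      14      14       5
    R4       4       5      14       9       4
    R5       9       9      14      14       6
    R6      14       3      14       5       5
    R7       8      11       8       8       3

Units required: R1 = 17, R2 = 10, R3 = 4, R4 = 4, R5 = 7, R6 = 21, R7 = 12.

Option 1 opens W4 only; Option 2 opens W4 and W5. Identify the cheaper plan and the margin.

Option 1: {W4}: R1→W4 12·17=204, R2→W4 15·10=150, R3→W4 14·4=56, R4→W4 9·4=36, R5→W4 14·7=98, R6→W4 5·21=105, R7→W4 8·12=96. Service 745; fixed 261; total 1006.
Option 2: {W4, W5}: R1→W5 2·17=34, R2→W5 5·10=50, R3→W5 5·4=20, R4→W5 4·4=16, R5→W5 6·7=42, R6→W4 5·21=105, R7→W5 3·12=36. Service 303; fixed 579; total 882.
Difference: |1006 − 882| = 124.

Option 2 is cheaper by 124.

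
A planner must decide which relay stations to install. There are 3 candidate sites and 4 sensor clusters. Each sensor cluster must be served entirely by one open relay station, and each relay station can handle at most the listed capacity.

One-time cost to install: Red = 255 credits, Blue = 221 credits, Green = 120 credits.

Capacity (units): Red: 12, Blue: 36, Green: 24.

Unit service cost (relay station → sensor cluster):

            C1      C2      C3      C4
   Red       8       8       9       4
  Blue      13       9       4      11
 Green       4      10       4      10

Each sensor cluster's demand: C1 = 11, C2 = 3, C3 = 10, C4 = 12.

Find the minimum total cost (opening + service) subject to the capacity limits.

Open {Red, Green}: C1→Green 4·11=44, C2→Green 10·3=30, C3→Green 4·10=40, C4→Red 4·12=48.
Loads: Red carries 12/12, Green carries 24/24. Service 162; fixed 375; total 537.
Next best feasible plan costs 563.

Minimum total cost: 537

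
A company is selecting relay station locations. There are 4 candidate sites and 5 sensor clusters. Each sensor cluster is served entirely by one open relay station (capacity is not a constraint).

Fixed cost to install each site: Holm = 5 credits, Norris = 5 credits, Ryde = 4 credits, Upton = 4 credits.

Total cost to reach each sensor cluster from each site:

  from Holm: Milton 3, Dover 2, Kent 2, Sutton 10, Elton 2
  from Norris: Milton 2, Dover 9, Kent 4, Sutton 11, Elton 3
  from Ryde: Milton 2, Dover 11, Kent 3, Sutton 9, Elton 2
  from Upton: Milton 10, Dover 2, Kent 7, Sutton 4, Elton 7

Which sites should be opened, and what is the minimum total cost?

For any fixed open set, each sensor cluster goes to its cheapest open site; total = fixed + service.
{Ryde, Upton}: Milton→Ryde 2, Dover→Upton 2, Kent→Ryde 3, Sutton→Upton 4, Elton→Ryde 2. Service 13; fixed 8; total 21.
{Holm, Upton}: Milton→Holm 3, Dover→Holm 2, Kent→Holm 2, Sutton→Upton 4, Elton→Holm 2. Service 13; fixed 9; total 22.
{Holm}: Milton→Holm 3, Dover→Holm 2, Kent→Holm 2, Sutton→Holm 10, Elton→Holm 2. Service 19; fixed 5; total 24.
{Holm, Norris, Ryde, Upton}: service 12 + fixed 18 = 30
No other subset beats 21.

Open Ryde and Upton; minimum total cost 21.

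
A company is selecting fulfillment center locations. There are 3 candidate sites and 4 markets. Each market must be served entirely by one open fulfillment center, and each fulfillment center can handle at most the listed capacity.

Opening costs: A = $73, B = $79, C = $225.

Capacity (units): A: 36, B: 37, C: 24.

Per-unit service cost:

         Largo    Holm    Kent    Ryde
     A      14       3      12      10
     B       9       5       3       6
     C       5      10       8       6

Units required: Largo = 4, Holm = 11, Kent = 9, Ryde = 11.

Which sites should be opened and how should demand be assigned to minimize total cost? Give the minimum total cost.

Minimum total cost: 263

Open {B}: Largo→B 9·4=36, Holm→B 5·11=55, Kent→B 3·9=27, Ryde→B 6·11=66.
Loads: B carries 35/37. Service 184; fixed 79; total 263.
Next best feasible plan costs 314.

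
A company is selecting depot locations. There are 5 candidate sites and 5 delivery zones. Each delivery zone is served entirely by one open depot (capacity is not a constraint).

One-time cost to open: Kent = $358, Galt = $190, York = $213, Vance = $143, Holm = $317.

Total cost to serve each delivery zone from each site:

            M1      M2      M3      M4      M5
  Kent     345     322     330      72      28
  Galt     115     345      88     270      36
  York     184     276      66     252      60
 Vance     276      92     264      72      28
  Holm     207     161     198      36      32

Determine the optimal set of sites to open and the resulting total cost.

For any fixed open set, each delivery zone goes to its cheapest open site; total = fixed + service.
{Galt, Vance}: M1→Galt 115, M2→Vance 92, M3→Galt 88, M4→Vance 72, M5→Vance 28. Service 395; fixed 333; total 728.
{York, Vance}: service 442 + fixed 356 = 798
{Vance}: service 732 + fixed 143 = 875
{Kent, Galt, York, Vance, Holm}: service 337 + fixed 1221 = 1558
No other subset beats 728.

Open Galt and Vance; minimum total cost 728.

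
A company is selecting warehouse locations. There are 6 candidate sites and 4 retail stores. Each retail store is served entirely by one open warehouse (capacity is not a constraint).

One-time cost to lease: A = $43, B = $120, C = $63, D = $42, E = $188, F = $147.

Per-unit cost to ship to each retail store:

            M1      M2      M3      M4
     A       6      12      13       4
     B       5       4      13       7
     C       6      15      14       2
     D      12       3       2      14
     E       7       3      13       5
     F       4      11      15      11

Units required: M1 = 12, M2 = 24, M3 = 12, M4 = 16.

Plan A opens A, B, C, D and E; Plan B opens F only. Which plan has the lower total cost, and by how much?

Plan A is cheaper by 171.

Plan A: {A, B, C, D, E}: M1→B 5·12=60, M2→D 3·24=72, M3→D 2·12=24, M4→C 2·16=32. Service 188; fixed 456; total 644.
Plan B: {F}: M1→F 4·12=48, M2→F 11·24=264, M3→F 15·12=180, M4→F 11·16=176. Service 668; fixed 147; total 815.
Difference: |644 − 815| = 171.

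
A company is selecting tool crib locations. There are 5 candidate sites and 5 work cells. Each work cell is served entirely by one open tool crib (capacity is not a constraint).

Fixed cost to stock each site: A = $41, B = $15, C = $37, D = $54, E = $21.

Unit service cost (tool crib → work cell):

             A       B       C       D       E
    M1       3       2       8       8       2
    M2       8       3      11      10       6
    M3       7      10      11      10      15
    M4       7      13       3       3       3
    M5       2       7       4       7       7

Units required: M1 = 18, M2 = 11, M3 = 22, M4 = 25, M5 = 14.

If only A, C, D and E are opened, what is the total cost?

Each work cell is assigned to its cheapest site among the open ones.
{A, C, D, E}: M1→E 2·18=36, M2→E 6·11=66, M3→A 7·22=154, M4→C 3·25=75, M5→A 2·14=28. Service 359; fixed 153; total 512.

Total cost: 512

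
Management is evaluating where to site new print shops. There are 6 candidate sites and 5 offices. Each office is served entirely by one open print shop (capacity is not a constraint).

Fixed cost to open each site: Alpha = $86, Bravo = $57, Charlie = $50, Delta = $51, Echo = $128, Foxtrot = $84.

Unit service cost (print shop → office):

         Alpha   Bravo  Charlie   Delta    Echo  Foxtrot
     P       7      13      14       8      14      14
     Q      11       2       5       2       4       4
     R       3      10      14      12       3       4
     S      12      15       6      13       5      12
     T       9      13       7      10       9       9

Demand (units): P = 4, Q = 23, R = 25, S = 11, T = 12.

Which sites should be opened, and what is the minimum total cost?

For any fixed open set, each office goes to its cheapest open site; total = fixed + service.
{Alpha, Charlie, Delta}: P→Alpha 7·4=28, Q→Delta 2·23=46, R→Alpha 3·25=75, S→Charlie 6·11=66, T→Charlie 7·12=84. Service 299; fixed 187; total 486.
{Alpha, Bravo, Charlie}: P→Alpha 7·4=28, Q→Bravo 2·23=46, R→Alpha 3·25=75, S→Charlie 6·11=66, T→Charlie 7·12=84. Service 299; fixed 193; total 492.
{Delta, Echo}: service 316 + fixed 179 = 495
{Alpha, Bravo, Charlie, Delta, Echo, Foxtrot}: service 288 + fixed 456 = 744
No other subset beats 486.

Open Alpha, Charlie and Delta; minimum total cost 486.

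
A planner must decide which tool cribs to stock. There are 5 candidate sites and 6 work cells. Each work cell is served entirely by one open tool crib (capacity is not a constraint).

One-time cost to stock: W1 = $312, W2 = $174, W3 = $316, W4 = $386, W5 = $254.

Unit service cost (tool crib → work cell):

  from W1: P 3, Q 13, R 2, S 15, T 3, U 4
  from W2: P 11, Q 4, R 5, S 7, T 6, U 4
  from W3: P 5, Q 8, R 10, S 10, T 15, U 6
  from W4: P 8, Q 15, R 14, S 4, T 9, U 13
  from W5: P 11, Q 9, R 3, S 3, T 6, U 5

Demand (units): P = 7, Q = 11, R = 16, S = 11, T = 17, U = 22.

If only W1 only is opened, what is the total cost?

Total cost: 812

Each work cell is assigned to its cheapest site among the open ones.
{W1}: P→W1 3·7=21, Q→W1 13·11=143, R→W1 2·16=32, S→W1 15·11=165, T→W1 3·17=51, U→W1 4·22=88. Service 500; fixed 312; total 812.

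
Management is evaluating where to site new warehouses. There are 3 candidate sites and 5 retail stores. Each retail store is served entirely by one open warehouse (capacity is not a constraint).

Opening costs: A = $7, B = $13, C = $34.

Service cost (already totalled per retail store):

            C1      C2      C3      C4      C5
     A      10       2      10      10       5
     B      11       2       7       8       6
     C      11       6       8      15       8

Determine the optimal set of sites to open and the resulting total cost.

For any fixed open set, each retail store goes to its cheapest open site; total = fixed + service.
{A}: C1→A 10, C2→A 2, C3→A 10, C4→A 10, C5→A 5. Service 37; fixed 7; total 44.
{B}: C1→B 11, C2→B 2, C3→B 7, C4→B 8, C5→B 6. Service 34; fixed 13; total 47.
{A, B}: service 32 + fixed 20 = 52
{A, B, C}: service 32 + fixed 54 = 86
No other subset beats 44.

Open A only; minimum total cost 44.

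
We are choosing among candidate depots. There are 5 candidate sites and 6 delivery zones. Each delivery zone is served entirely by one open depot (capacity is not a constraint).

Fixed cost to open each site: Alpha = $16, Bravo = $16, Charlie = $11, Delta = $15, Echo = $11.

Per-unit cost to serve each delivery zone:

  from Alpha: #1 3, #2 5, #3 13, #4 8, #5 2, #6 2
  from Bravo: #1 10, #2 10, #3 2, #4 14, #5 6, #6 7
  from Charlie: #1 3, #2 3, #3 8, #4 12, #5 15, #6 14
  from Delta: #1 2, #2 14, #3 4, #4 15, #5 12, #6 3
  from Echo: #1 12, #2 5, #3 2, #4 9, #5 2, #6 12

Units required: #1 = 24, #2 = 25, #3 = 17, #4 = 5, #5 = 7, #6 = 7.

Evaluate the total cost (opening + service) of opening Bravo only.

Each delivery zone is assigned to its cheapest site among the open ones.
{Bravo}: #1→Bravo 10·24=240, #2→Bravo 10·25=250, #3→Bravo 2·17=34, #4→Bravo 14·5=70, #5→Bravo 6·7=42, #6→Bravo 7·7=49. Service 685; fixed 16; total 701.

Total cost: 701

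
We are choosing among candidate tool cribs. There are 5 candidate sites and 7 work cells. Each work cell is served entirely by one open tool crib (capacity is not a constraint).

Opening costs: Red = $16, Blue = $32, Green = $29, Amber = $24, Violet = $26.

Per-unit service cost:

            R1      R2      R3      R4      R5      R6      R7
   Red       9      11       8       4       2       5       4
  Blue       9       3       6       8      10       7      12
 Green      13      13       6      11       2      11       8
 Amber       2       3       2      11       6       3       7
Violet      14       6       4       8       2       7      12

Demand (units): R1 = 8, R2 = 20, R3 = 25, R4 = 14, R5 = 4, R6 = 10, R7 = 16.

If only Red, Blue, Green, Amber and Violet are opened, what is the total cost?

Total cost: 411

Each work cell is assigned to its cheapest site among the open ones.
{Red, Blue, Green, Amber, Violet}: R1→Amber 2·8=16, R2→Blue 3·20=60, R3→Amber 2·25=50, R4→Red 4·14=56, R5→Red 2·4=8, R6→Amber 3·10=30, R7→Red 4·16=64. Service 284; fixed 127; total 411.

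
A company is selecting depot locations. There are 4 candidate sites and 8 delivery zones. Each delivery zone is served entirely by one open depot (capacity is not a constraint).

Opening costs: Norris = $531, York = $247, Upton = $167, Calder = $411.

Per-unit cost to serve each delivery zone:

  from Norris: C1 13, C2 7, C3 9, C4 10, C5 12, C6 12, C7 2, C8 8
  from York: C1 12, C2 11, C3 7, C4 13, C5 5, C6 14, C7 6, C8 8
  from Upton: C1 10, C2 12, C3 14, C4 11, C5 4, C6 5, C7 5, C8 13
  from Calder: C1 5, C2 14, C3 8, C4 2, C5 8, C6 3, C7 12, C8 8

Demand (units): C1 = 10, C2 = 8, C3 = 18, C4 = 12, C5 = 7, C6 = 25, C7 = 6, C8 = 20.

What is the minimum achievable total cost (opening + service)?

Minimum total cost: 1104

For any fixed open set, each delivery zone goes to its cheapest open site; total = fixed + service.
{Calder}: C1→Calder 5·10=50, C2→Calder 14·8=112, C3→Calder 8·18=144, C4→Calder 2·12=24, C5→Calder 8·7=56, C6→Calder 3·25=75, C7→Calder 12·6=72, C8→Calder 8·20=160. Service 693; fixed 411; total 1104.
{Upton, Calder}: C1→Calder 5·10=50, C2→Upton 12·8=96, C3→Calder 8·18=144, C4→Calder 2·12=24, C5→Upton 4·7=28, C6→Calder 3·25=75, C7→Upton 5·6=30, C8→Calder 8·20=160. Service 607; fixed 578; total 1185.
{Upton}: service 1023 + fixed 167 = 1190
{Norris, York, Upton, Calder}: service 531 + fixed 1356 = 1887
No other subset beats 1104.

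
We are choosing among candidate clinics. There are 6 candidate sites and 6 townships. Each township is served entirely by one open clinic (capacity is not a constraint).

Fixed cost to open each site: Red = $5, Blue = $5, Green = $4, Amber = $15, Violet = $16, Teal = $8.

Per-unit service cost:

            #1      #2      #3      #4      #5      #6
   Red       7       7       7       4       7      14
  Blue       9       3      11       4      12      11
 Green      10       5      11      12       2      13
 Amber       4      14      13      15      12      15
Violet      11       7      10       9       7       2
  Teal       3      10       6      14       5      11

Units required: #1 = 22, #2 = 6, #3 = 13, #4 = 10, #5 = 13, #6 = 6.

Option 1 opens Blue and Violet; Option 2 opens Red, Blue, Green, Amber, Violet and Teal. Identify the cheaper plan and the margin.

Option 1: {Blue, Violet}: #1→Blue 9·22=198, #2→Blue 3·6=18, #3→Violet 10·13=130, #4→Blue 4·10=40, #5→Violet 7·13=91, #6→Violet 2·6=12. Service 489; fixed 21; total 510.
Option 2: {Red, Blue, Green, Amber, Violet, Teal}: #1→Teal 3·22=66, #2→Blue 3·6=18, #3→Teal 6·13=78, #4→Red 4·10=40, #5→Green 2·13=26, #6→Violet 2·6=12. Service 240; fixed 53; total 293.
Difference: |510 − 293| = 217.

Option 2 is cheaper by 217.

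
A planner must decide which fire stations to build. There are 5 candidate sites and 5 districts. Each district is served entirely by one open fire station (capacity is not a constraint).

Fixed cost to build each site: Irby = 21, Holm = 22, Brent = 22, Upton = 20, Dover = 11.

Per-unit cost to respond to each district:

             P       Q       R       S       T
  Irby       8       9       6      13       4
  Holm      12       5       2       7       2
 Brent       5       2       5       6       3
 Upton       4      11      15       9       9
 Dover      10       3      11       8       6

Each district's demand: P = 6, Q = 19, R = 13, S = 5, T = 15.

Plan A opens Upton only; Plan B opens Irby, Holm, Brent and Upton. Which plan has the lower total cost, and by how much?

Plan A: {Upton}: P→Upton 4·6=24, Q→Upton 11·19=209, R→Upton 15·13=195, S→Upton 9·5=45, T→Upton 9·15=135. Service 608; fixed 20; total 628.
Plan B: {Irby, Holm, Brent, Upton}: P→Upton 4·6=24, Q→Brent 2·19=38, R→Holm 2·13=26, S→Brent 6·5=30, T→Holm 2·15=30. Service 148; fixed 85; total 233.
Difference: |628 − 233| = 395.

Plan B is cheaper by 395.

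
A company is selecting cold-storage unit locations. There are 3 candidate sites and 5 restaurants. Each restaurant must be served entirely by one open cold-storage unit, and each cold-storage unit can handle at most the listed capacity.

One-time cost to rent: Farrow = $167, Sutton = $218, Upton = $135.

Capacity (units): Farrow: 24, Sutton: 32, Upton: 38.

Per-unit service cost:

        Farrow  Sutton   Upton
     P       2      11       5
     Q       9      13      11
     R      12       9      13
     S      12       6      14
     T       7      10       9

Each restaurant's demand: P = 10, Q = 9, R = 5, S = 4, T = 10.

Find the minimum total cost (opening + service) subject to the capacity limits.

Open {Upton}: P→Upton 5·10=50, Q→Upton 11·9=99, R→Upton 13·5=65, S→Upton 14·4=56, T→Upton 9·10=90.
Loads: Upton carries 38/38. Service 360; fixed 135; total 495.
Next best feasible plan costs 604.

Minimum total cost: 495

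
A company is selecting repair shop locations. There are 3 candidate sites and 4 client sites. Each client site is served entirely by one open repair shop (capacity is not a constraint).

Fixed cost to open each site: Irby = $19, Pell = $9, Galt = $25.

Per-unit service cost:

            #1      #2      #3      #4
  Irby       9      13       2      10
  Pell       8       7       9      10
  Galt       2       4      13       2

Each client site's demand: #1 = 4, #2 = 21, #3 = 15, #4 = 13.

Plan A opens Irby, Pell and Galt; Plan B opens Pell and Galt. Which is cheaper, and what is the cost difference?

Plan A: {Irby, Pell, Galt}: #1→Galt 2·4=8, #2→Galt 4·21=84, #3→Irby 2·15=30, #4→Galt 2·13=26. Service 148; fixed 53; total 201.
Plan B: {Pell, Galt}: #1→Galt 2·4=8, #2→Galt 4·21=84, #3→Pell 9·15=135, #4→Galt 2·13=26. Service 253; fixed 34; total 287.
Difference: |201 − 287| = 86.

Plan A is cheaper by 86.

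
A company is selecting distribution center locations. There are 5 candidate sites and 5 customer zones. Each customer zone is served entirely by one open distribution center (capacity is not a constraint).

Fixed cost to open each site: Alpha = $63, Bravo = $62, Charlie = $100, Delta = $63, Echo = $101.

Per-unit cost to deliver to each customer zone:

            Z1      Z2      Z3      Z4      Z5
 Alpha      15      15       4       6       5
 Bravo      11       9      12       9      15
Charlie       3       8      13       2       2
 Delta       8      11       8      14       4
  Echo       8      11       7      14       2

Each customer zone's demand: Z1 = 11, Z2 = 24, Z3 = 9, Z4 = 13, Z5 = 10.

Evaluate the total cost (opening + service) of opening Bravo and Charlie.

Each customer zone is assigned to its cheapest site among the open ones.
{Bravo, Charlie}: Z1→Charlie 3·11=33, Z2→Charlie 8·24=192, Z3→Bravo 12·9=108, Z4→Charlie 2·13=26, Z5→Charlie 2·10=20. Service 379; fixed 162; total 541.

Total cost: 541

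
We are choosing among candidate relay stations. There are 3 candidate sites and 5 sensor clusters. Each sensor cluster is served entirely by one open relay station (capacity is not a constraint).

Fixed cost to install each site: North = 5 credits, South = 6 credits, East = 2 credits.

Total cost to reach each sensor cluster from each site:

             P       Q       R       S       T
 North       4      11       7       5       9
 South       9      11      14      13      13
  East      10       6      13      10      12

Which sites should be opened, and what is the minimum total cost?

For any fixed open set, each sensor cluster goes to its cheapest open site; total = fixed + service.
{North, East}: P→North 4, Q→East 6, R→North 7, S→North 5, T→North 9. Service 31; fixed 7; total 38.
{North}: service 36 + fixed 5 = 41
{North, South, East}: service 31 + fixed 13 = 44
{East}: service 51 + fixed 2 = 53
(All 7 nonempty subsets were checked; North and East is lowest.)

Open North and East; minimum total cost 38.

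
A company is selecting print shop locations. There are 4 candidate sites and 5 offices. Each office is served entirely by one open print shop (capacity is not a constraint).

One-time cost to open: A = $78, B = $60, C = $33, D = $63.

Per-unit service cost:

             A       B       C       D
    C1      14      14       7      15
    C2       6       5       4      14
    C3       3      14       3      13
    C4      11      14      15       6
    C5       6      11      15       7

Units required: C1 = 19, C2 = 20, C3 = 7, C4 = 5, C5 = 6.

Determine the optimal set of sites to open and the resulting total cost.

Open C and D; minimum total cost 402.

For any fixed open set, each office goes to its cheapest open site; total = fixed + service.
{C, D}: C1→C 7·19=133, C2→C 4·20=80, C3→C 3·7=21, C4→D 6·5=30, C5→D 7·6=42. Service 306; fixed 96; total 402.
{C}: service 399 + fixed 33 = 432
{A, C}: service 325 + fixed 111 = 436
{A, B, C, D}: service 300 + fixed 234 = 534
No other subset beats 402.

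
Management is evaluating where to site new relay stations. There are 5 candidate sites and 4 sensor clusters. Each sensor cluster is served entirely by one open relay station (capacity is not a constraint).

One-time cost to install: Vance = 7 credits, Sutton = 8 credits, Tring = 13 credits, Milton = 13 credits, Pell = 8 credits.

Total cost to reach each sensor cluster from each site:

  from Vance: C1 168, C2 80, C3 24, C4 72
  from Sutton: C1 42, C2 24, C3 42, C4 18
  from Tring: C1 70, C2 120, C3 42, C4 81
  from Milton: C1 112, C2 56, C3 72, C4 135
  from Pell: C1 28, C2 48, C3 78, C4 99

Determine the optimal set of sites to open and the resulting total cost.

Open Vance, Sutton and Pell; minimum total cost 117.

For any fixed open set, each sensor cluster goes to its cheapest open site; total = fixed + service.
{Vance, Sutton, Pell}: C1→Pell 28, C2→Sutton 24, C3→Vance 24, C4→Sutton 18. Service 94; fixed 23; total 117.
{Vance, Sutton}: service 108 + fixed 15 = 123
{Sutton, Pell}: service 112 + fixed 16 = 128
{Vance, Sutton, Tring, Milton, Pell}: C1→Pell 28, C2→Sutton 24, C3→Vance 24, C4→Sutton 18. Service 94; fixed 49; total 143.
No other subset beats 117.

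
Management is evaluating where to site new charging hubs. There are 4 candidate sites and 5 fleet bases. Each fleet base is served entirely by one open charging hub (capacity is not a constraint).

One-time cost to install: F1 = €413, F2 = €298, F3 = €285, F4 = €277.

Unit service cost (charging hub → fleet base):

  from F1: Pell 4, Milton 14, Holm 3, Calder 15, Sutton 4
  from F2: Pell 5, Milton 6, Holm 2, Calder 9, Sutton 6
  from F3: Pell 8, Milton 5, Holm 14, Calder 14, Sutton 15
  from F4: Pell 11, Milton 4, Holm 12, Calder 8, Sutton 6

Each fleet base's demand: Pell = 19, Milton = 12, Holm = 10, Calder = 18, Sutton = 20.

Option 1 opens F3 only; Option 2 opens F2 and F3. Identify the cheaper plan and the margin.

Option 1: {F3}: Pell→F3 8·19=152, Milton→F3 5·12=60, Holm→F3 14·10=140, Calder→F3 14·18=252, Sutton→F3 15·20=300. Service 904; fixed 285; total 1189.
Option 2: {F2, F3}: Pell→F2 5·19=95, Milton→F3 5·12=60, Holm→F2 2·10=20, Calder→F2 9·18=162, Sutton→F2 6·20=120. Service 457; fixed 583; total 1040.
Difference: |1189 − 1040| = 149.

Option 2 is cheaper by 149.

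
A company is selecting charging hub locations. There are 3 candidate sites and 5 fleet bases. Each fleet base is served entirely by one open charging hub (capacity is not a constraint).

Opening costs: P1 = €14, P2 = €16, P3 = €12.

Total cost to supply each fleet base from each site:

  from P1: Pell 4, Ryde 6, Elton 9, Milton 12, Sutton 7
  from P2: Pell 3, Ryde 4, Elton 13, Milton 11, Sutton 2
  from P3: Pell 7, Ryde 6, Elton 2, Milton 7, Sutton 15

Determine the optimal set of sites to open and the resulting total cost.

For any fixed open set, each fleet base goes to its cheapest open site; total = fixed + service.
{P2, P3}: Pell→P2 3, Ryde→P2 4, Elton→P3 2, Milton→P3 7, Sutton→P2 2. Service 18; fixed 28; total 46.
{P2}: service 33 + fixed 16 = 49
{P3}: Pell→P3 7, Ryde→P3 6, Elton→P3 2, Milton→P3 7, Sutton→P3 15. Service 37; fixed 12; total 49.
{P1, P2, P3}: Pell→P2 3, Ryde→P2 4, Elton→P3 2, Milton→P3 7, Sutton→P2 2. Service 18; fixed 42; total 60.
No other subset beats 46.

Open P2 and P3; minimum total cost 46.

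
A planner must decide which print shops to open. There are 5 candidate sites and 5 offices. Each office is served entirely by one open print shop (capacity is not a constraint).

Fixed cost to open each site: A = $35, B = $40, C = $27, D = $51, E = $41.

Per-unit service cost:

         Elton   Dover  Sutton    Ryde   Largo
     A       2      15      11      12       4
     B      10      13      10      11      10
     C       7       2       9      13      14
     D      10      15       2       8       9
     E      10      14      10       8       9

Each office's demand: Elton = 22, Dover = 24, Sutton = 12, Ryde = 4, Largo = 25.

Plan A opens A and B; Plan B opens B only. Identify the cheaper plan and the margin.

Plan A: {A, B}: Elton→A 2·22=44, Dover→B 13·24=312, Sutton→B 10·12=120, Ryde→B 11·4=44, Largo→A 4·25=100. Service 620; fixed 75; total 695.
Plan B: {B}: Elton→B 10·22=220, Dover→B 13·24=312, Sutton→B 10·12=120, Ryde→B 11·4=44, Largo→B 10·25=250. Service 946; fixed 40; total 986.
Difference: |695 − 986| = 291.

Plan A is cheaper by 291.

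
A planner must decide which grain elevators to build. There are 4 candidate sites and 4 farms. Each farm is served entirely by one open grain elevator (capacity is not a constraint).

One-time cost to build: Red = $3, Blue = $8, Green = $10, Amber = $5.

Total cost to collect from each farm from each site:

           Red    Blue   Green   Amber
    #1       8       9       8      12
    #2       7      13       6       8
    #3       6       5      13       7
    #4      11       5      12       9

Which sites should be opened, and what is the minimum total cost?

For any fixed open set, each farm goes to its cheapest open site; total = fixed + service.
{Red}: #1→Red 8, #2→Red 7, #3→Red 6, #4→Red 11. Service 32; fixed 3; total 35.
{Red, Blue}: service 25 + fixed 11 = 36
{Red, Amber}: service 30 + fixed 8 = 38
{Red, Blue, Green, Amber}: service 24 + fixed 26 = 50
No other subset beats 35.

Open Red only; minimum total cost 35.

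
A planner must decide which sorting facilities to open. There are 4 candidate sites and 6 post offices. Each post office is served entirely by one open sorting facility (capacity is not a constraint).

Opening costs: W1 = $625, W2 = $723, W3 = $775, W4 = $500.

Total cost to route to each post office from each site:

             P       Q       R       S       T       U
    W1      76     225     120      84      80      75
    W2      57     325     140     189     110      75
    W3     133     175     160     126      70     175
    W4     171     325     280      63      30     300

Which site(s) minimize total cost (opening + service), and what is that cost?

Open W1 only; minimum total cost 1285.

For any fixed open set, each post office goes to its cheapest open site; total = fixed + service.
{W1}: P→W1 76, Q→W1 225, R→W1 120, S→W1 84, T→W1 80, U→W1 75. Service 660; fixed 625; total 1285.
{W3}: P→W3 133, Q→W3 175, R→W3 160, S→W3 126, T→W3 70, U→W3 175. Service 839; fixed 775; total 1614.
{W2}: service 896 + fixed 723 = 1619
{W1, W2, W3, W4}: service 520 + fixed 2623 = 3143
No other subset beats 1285.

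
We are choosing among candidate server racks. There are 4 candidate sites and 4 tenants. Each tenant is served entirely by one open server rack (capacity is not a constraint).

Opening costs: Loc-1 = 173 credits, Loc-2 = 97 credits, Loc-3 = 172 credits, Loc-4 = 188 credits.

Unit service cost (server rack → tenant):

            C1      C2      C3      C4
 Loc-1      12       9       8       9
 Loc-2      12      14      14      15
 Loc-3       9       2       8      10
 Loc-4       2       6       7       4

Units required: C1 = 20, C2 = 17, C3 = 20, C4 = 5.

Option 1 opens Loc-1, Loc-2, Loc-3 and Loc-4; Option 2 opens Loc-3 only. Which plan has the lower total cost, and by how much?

Option 2 is cheaper by 268.

Option 1: {Loc-1, Loc-2, Loc-3, Loc-4}: C1→Loc-4 2·20=40, C2→Loc-3 2·17=34, C3→Loc-4 7·20=140, C4→Loc-4 4·5=20. Service 234; fixed 630; total 864.
Option 2: {Loc-3}: C1→Loc-3 9·20=180, C2→Loc-3 2·17=34, C3→Loc-3 8·20=160, C4→Loc-3 10·5=50. Service 424; fixed 172; total 596.
Difference: |864 − 596| = 268.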